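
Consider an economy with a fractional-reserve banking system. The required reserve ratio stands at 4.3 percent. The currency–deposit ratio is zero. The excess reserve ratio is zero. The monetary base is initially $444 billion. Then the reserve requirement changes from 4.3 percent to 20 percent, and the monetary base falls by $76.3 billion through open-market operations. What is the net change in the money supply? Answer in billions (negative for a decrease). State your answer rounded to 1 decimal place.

-8487.1 billion

Before: m₁ = 1 / (0.043) ≈ 23.25581, MB₁ = 444, so M₁ = 23.25581 × 444 ≈ 10325.5796 billion.
After: m₂ = 1 / (0.2) = 5, MB₂ = 444 − 76.3 = 367.7, so M₂ = 5 × 367.7 = 1838.5 billion.
ΔM = M₂ − M₁ = 1838.5 − 10325.5796 = -8487.0796 billion.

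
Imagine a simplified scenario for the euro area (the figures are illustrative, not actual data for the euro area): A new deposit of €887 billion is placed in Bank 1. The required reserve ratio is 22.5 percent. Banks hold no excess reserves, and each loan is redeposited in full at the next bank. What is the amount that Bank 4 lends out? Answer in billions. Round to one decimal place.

€320.0 billion

Each bank lends a fraction (1 − rr) = 0.7750 of the deposit it receives, so Bank 4 receives 887·0.7750^3 and lends 887·0.7750^4 ≈ 319.9856 billion.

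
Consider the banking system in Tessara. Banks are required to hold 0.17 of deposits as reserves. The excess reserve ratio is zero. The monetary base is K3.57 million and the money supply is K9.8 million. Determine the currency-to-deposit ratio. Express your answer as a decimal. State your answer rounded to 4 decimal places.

Using m = M/MB = 9.8/3.57 ≈ 2.745098. From m = (1 + c)/(c + rr + e), rearranging gives 1 + c = m·(c + rr + e), so c·(1 − m) = m·(rr + e) − 1.
Hence c = [m·(rr + e) − 1]/(1 − m) = [2.745098 × (0.17 + 0) − 1] / (1 − 2.745098) ≈ 0.305618.

0.3056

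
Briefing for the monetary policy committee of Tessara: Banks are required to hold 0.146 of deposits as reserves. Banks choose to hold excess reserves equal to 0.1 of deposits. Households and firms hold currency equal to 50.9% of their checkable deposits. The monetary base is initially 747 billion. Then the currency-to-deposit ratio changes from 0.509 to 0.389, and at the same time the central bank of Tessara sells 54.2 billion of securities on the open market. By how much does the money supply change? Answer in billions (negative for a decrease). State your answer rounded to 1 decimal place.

Before: m₁ = (1 + 0.509) / (0.146 + 0.1 + 0.509) ≈ 1.99868, MB₁ = 747, so M₁ = 1.99868 × 747 ≈ 1493.014 billion.
After: m₂ = (1 + 0.389) / (0.146 + 0.1 + 0.389) ≈ 2.18740, MB₂ = 747 − 54.2 = 692.8, so M₂ = 2.18740 × 692.8 ≈ 1515.4307 billion.
ΔM = M₂ − M₁ = 1515.4307 − 1493.014 = 22.4167 billion.

22.4 billion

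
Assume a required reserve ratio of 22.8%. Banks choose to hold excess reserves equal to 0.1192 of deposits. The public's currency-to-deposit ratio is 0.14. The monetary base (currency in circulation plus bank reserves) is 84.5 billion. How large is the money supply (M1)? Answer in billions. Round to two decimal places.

The money multiplier is m = (1 + c) / (rr + e + c) = (1 + 0.14) / (0.228 + 0.1192 + 0.14) ≈ 2.33990.
So M = m × MB = 2.33990 × 84.5 ≈ 197.7216 billion.

197.72 billion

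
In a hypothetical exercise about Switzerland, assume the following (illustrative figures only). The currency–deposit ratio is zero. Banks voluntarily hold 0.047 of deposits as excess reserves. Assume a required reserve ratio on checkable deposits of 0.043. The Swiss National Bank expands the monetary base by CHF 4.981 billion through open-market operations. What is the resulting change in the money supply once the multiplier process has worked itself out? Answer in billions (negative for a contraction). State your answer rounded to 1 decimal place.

The money multiplier is m = 1 / (rr + e) = 1 / (0.043 + 0.047) ≈ 11.1111.
The purchase adds 4.981 billion of base, so ΔM = m × ΔMB = 11.1111 × (+4.981) ≈ 55.3444 billion.

CHF 55.3 billion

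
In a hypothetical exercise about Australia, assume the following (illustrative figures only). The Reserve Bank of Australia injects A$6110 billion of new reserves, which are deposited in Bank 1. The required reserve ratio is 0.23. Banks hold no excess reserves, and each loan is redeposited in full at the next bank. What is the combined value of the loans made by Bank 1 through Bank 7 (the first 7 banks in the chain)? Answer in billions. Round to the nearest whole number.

Bank i lends (1 − rr)^i of the original deposit: Bank 1 lends 6110·0.7700 = 4704.7000, Bank 2 lends 6110·0.7700² = 3622.6190, and so on.
Summing a geometric series: total = 6110·[0.7700·(1 − 0.7700^7) / (1 − 0.7700)] ≈ 17172.4571 billion.

A$17172 billion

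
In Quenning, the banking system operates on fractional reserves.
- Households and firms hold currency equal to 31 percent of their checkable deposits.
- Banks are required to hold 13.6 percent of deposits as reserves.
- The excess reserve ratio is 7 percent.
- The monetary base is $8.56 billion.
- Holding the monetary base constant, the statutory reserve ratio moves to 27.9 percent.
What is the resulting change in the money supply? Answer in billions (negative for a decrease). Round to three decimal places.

-4.716 billion

Initially m₁ = (1 + 0.31) / (0.136 + 0.07 + 0.31) ≈ 2.53876, so M₁ = 2.53876 × 8.56 ≈ 21.7318 billion.
After the change m₂ = (1 + 0.31) / (0.279 + 0.07 + 0.31) ≈ 1.98786, so M₂ = 1.98786 × 8.56 ≈ 17.0161 billion.
ΔM = M₂ − M₁ = 17.0161 − 21.7318 = -4.7157 billion.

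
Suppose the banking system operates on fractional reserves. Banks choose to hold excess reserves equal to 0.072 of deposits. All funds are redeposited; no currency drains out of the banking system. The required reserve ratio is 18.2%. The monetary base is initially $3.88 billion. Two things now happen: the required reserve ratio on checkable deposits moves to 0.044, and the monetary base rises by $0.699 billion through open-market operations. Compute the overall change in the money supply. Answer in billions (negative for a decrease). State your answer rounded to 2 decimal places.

$24.20 billion

Before: m₁ = 1 / (0.182 + 0.072) ≈ 3.9370, MB₁ = 3.88, so M₁ = 3.9370 × 3.88 ≈ 15.2756 billion.
After: m₂ = 1 / (0.044 + 0.072) ≈ 8.6207, MB₂ = 3.88 + 0.699 = 4.579, so M₂ = 8.6207 × 4.579 ≈ 39.4742 billion.
ΔM = M₂ − M₁ = 39.4742 − 15.2756 = 24.1986 billion.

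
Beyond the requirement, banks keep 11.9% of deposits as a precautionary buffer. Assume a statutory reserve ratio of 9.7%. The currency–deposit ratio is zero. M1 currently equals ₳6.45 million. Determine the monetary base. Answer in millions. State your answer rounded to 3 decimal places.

₳1.393 million

The money multiplier is m = 1 / (rr + e) = 1 / (0.097 + 0.119) ≈ 4.62963.
MB = M / m = 6.45 / 4.62963 ≈ 1.3932 million.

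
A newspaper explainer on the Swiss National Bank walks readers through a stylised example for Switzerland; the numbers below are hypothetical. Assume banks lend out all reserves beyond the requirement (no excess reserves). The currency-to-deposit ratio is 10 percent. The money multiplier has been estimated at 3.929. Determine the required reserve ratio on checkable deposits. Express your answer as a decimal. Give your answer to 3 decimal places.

0.180

Using m = 3.929. Since m = (1 + c)/(c + rr + e), the denominator satisfies c + rr + e = (1 + c)/m = (1 + 0.1) / 3.929 ≈ 0.279969.
With c = 0.1 and e = 0, the required reserve ratio on checkable deposits is 0.279969 − 0.1 − 0 = 0.179969.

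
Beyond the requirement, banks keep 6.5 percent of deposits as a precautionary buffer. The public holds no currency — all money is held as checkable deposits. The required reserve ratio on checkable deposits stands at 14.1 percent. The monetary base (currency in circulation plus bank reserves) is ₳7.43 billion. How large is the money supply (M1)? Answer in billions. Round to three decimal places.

₳36.068 billion

The money multiplier is m = 1 / (rr + e) = 1 / (0.141 + 0.065) ≈ 4.85437.
So M = m × MB = 4.85437 × 7.43 ≈ 36.068 billion.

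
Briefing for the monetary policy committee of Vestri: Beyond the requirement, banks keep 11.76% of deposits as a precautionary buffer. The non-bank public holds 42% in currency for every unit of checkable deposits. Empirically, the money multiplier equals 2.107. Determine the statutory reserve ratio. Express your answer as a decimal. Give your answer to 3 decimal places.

Using m = 2.107. Since m = (1 + c)/(c + rr + e), the denominator satisfies c + rr + e = (1 + c)/m = (1 + 0.42) / 2.107 ≈ 0.673944.
With c = 0.42 and e = 0.1176, the statutory reserve ratio is 0.673944 − 0.42 − 0.1176 = 0.136344.

0.136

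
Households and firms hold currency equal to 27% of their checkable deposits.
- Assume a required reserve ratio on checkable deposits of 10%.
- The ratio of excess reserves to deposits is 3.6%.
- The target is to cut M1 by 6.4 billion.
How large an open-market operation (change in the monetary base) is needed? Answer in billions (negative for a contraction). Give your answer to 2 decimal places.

-2.05 billion

The money multiplier is m = (1 + c) / (rr + e + c) = (1 + 0.27) / (0.1 + 0.036 + 0.27) ≈ 3.1281.
ΔMB = ΔM / m = (−6.4) / 3.1281 ≈ -2.046 billion.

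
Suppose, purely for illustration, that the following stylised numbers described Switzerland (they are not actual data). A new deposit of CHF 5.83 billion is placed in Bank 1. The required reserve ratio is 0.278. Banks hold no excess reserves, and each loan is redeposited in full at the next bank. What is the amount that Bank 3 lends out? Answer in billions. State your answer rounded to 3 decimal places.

Each bank lends a fraction (1 − rr) = 0.7220 of the deposit it receives, so Bank 3 receives 5.83·0.7220^2 and lends 5.83·0.7220^3 ≈ 2.1942 billion.

CHF 2.194 billion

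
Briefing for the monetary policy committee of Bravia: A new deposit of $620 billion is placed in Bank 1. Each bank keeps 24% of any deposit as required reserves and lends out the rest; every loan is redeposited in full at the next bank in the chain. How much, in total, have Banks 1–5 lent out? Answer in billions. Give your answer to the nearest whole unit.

Bank i lends (1 − rr)^i of the original deposit: Bank 1 lends 620·0.7600 = 471.2000, Bank 2 lends 620·0.7600² = 358.1120, and so on.
Summing a geometric series: total = 620·[0.7600·(1 − 0.7600^5) / (1 − 0.7600)] ≈ 1465.5252 billion.

$1466 billion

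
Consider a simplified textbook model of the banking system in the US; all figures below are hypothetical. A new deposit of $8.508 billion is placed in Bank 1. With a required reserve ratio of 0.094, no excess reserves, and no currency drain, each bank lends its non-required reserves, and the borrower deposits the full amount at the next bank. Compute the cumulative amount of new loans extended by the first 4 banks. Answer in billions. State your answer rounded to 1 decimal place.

Bank i lends (1 − rr)^i of the original deposit: Bank 1 lends 8.508·0.9060 ≈ 7.7082, Bank 2 lends 8.508·0.9060² ≈ 6.9837, and so on.
Summing a geometric series: total = 8.508·[0.9060·(1 − 0.9060^4) / (1 − 0.9060)] ≈ 26.7516 billion.

$26.8 billion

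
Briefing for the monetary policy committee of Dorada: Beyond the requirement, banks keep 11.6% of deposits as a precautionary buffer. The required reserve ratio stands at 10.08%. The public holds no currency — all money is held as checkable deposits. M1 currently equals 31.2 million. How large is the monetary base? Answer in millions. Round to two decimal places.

6.76 million

The money multiplier is m = 1 / (rr + e) = 1 / (0.1008 + 0.116) ≈ 4.61255.
MB = M / m = 31.2 / 4.61255 ≈ 6.7642 million.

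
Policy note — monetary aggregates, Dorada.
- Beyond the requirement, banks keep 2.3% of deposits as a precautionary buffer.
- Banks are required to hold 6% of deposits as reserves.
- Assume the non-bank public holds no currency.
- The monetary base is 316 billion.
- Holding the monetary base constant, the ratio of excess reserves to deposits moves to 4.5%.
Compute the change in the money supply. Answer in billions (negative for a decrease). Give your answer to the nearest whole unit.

-798 billion

Initially m₁ = 1 / (0.06 + 0.023) ≈ 12.0482, so M₁ = 12.0482 × 316 = 3807.2312 billion.
After the change m₂ = 1 / (0.06 + 0.045) ≈ 9.5238, so M₂ = 9.5238 × 316 = 3009.5208 billion.
ΔM = M₂ − M₁ = 3009.5208 − 3807.2312 = -797.7104 billion.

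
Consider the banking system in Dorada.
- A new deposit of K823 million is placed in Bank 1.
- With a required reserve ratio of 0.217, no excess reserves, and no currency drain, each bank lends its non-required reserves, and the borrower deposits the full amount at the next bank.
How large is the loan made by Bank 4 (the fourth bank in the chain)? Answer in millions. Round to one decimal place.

Each bank lends a fraction (1 − rr) = 0.7830 of the deposit it receives, so Bank 4 receives 823·0.7830^3 and lends 823·0.7830^4 ≈ 309.3477 million.

K309.3 million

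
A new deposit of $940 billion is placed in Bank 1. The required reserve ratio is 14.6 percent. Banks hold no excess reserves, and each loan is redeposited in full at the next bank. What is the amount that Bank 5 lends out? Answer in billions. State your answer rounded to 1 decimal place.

Each bank lends a fraction (1 − rr) = 0.8540 of the deposit it receives, so Bank 5 receives 940·0.8540^4 and lends 940·0.8540^5 ≈ 426.9895 billion.

$427.0 billion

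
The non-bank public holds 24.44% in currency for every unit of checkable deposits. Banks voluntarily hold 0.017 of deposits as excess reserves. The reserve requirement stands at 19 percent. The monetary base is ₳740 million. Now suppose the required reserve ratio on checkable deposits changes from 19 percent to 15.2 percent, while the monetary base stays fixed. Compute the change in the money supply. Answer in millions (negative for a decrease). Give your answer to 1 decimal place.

₳187.5 million

Initially m₁ = (1 + 0.2444) / (0.19 + 0.017 + 0.2444) ≈ 2.75676, so M₁ = 2.75676 × 740 = 2040.0024 million.
After the change m₂ = (1 + 0.2444) / (0.152 + 0.017 + 0.2444) ≈ 3.01016, so M₂ = 3.01016 × 740 = 2227.5184 million.
ΔM = M₂ − M₁ = 2227.5184 − 2040.0024 = 187.516 million.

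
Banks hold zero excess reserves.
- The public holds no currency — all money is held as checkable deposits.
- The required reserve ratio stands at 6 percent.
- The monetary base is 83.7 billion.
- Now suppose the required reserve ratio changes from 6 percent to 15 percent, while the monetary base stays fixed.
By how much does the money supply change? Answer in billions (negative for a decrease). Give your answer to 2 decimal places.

Initially m₁ = 1 / (0.06) ≈ 16.66667, so M₁ = 16.66667 × 83.7 ≈ 1395.0003 billion.
After the change m₂ = 1 / (0.15) ≈ 6.66667, so M₂ = 6.66667 × 83.7 ≈ 558.0003 billion.
ΔM = M₂ − M₁ = 558.0003 − 1395.0003 = -837 billion.

-837.00 billion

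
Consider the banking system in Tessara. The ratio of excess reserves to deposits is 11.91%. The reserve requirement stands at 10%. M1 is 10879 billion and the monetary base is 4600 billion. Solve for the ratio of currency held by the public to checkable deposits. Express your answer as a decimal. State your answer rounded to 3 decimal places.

Using m = M/MB = 10879/4600 = 2.365000. From m = (1 + c)/(c + rr + e), rearranging gives 1 + c = m·(c + rr + e), so c·(1 − m) = m·(rr + e) − 1.
Hence c = [m·(rr + e) − 1]/(1 − m) = [2.365000 × (0.1 + 0.1191) − 1] / (1 − 2.365000) ≈ 0.352988.

0.353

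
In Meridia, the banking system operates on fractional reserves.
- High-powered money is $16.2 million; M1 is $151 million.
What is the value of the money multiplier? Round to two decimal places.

9.32

The money multiplier is m = M / MB = 151 / 16.2 ≈ 9.32099.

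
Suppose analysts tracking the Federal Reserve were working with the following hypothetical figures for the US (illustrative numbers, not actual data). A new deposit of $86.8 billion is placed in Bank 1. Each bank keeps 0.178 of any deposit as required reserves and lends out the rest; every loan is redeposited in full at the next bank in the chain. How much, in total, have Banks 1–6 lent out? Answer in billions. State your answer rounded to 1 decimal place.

$277.2 billion

Bank i lends (1 − rr)^i of the original deposit: Bank 1 lends 86.8·0.8220 = 71.3496, Bank 2 lends 86.8·0.8220² ≈ 58.6494, and so on.
Summing a geometric series: total = 86.8·[0.8220·(1 − 0.8220^6) / (1 − 0.8220)] ≈ 277.1881 billion.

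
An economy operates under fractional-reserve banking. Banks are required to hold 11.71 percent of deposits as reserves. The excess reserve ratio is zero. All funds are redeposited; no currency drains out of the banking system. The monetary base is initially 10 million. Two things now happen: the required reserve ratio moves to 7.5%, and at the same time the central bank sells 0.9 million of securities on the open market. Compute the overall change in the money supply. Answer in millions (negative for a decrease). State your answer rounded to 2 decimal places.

35.94 million

Before: m₁ = 1 / (0.1171) ≈ 8.5397, MB₁ = 10, so M₁ = 8.5397 × 10 = 85.397 million.
After: m₂ = 1 / (0.075) ≈ 13.3333, MB₂ = 10 − 0.9 = 9.1, so M₂ = 13.3333 × 9.1 ≈ 121.333 million.
ΔM = M₂ − M₁ = 121.333 − 85.397 = 35.936 million.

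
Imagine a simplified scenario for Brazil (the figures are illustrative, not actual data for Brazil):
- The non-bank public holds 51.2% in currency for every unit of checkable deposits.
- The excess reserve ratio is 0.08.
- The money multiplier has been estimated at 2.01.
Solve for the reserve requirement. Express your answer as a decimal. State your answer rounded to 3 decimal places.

Using m = 2.01. Since m = (1 + c)/(c + rr + e), the denominator satisfies c + rr + e = (1 + c)/m = (1 + 0.512) / 2.01 ≈ 0.752239.
With c = 0.512 and e = 0.08, the reserve requirement is 0.752239 − 0.512 − 0.08 = 0.160239.

0.160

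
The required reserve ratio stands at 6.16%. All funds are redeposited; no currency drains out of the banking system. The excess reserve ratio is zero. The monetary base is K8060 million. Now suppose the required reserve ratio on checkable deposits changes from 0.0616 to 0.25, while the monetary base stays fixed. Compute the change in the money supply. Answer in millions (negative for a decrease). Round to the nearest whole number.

-98604 million

Initially m₁ = 1 / (0.0616) ≈ 16.23377, so M₁ = 16.23377 × 8060 = 130844.1862 million.
After the change m₂ = 1 / (0.25) = 4, so M₂ = 4 × 8060 = 32240 million.
ΔM = M₂ − M₁ = 32240 − 130844.1862 = -98604.1862 million.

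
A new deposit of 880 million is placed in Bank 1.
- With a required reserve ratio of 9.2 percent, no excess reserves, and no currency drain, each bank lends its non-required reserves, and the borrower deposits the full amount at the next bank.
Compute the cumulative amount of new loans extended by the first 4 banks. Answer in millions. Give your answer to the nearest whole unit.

Bank i lends (1 − rr)^i of the original deposit: Bank 1 lends 880·0.9080 = 799.0400, Bank 2 lends 880·0.9080² ≈ 725.5283, and so on.
Summing a geometric series: total = 880·[0.9080·(1 − 0.9080^4) / (1 − 0.9080)] ≈ 2781.5200 million.

2782 million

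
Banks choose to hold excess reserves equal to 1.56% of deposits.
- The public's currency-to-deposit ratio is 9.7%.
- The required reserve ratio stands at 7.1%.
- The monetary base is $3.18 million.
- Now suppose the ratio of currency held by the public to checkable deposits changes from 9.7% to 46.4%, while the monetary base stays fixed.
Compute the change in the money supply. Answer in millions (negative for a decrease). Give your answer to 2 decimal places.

Initially m₁ = (1 + 0.097) / (0.071 + 0.0156 + 0.097) ≈ 5.9749, so M₁ = 5.9749 × 3.18 ≈ 19.0002 million.
After the change m₂ = (1 + 0.464) / (0.071 + 0.0156 + 0.464) ≈ 2.6589, so M₂ = 2.6589 × 3.18 ≈ 8.4553 million.
ΔM = M₂ − M₁ = 8.4553 − 19.0002 = -10.5449 million.

-10.54 million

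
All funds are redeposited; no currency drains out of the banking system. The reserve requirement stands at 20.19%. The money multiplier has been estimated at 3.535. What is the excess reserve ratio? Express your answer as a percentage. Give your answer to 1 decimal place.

Using m = 3.535. Since m = (1 + c)/(c + rr + e), the denominator satisfies c + rr + e = (1 + c)/m = (1 + 0) / 3.535 ≈ 0.282885.
With c = 0 and rr = 0.2019, the excess reserve ratio is 0.282885 − 0 − 0.2019 = 0.080985.

8.1%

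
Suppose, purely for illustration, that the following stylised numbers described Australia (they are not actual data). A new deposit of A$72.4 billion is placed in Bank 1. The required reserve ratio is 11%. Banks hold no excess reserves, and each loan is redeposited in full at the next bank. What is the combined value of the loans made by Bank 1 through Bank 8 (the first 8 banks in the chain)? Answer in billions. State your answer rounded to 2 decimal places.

Bank i lends (1 − rr)^i of the original deposit: Bank 1 lends 72.4·0.8900 = 64.4360, Bank 2 lends 72.4·0.8900² ≈ 57.3480, and so on.
Summing a geometric series: total = 72.4·[0.8900·(1 − 0.8900^8) / (1 − 0.8900)] ≈ 355.1836 billion.

A$355.18 billion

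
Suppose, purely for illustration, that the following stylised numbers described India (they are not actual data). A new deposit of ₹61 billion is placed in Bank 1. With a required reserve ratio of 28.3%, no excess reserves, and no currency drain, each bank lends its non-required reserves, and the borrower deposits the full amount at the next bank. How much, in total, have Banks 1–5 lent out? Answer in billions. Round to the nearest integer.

₹125 billion

Bank i lends (1 − rr)^i of the original deposit: Bank 1 lends 61·0.7170 = 43.7370, Bank 2 lends 61·0.7170² ≈ 31.3594, and so on.
Summing a geometric series: total = 61·[0.7170·(1 − 0.7170^5) / (1 − 0.7170)] ≈ 125.2618 billion.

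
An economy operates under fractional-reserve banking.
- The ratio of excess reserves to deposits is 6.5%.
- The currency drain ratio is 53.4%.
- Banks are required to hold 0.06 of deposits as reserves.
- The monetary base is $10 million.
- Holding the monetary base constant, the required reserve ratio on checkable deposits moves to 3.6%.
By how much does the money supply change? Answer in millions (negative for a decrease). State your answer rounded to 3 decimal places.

$0.880 million

Initially m₁ = (1 + 0.534) / (0.06 + 0.065 + 0.534) ≈ 2.32777, so M₁ = 2.32777 × 10 = 23.2777 million.
After the change m₂ = (1 + 0.534) / (0.036 + 0.065 + 0.534) ≈ 2.41575, so M₂ = 2.41575 × 10 = 24.1575 million.
ΔM = M₂ − M₁ = 24.1575 − 23.2777 = 0.8798 million.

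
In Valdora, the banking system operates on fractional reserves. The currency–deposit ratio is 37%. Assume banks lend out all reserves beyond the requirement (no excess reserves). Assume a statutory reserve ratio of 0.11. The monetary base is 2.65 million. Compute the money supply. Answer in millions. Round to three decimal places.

The money multiplier is m = (1 + c) / (rr + c) = (1 + 0.37) / (0.11 + 0.37) ≈ 2.85417.
So M = m × MB = 2.85417 × 2.65 ≈ 7.5636 million.

7.564 million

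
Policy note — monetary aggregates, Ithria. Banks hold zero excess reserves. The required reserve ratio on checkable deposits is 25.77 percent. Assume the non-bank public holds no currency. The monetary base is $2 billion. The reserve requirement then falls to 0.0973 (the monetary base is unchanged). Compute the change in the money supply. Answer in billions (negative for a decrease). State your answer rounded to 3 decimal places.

Initially m₁ = 1 / (0.2577) ≈ 3.88048, so M₁ = 3.88048 × 2 ≈ 7.761 billion.
After the change m₂ = 1 / (0.0973) ≈ 10.27749, so M₂ = 10.27749 × 2 ≈ 20.555 billion.
ΔM = M₂ − M₁ = 20.555 − 7.761 = 12.794 billion.

$12.794 billion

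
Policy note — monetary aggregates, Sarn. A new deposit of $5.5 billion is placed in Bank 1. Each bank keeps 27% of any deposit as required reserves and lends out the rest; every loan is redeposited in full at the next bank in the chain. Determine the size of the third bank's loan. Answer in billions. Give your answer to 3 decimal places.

Each bank lends a fraction (1 − rr) = 0.7300 of the deposit it receives, so Bank 3 receives 5.5·0.7300^2 and lends 5.5·0.7300^3 ≈ 2.1396 billion.

$2.140 billion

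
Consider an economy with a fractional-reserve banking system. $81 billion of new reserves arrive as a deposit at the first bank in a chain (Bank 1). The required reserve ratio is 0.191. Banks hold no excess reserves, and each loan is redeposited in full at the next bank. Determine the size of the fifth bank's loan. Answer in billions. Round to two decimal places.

Each bank lends a fraction (1 − rr) = 0.8090 of the deposit it receives, so Bank 5 receives 81·0.8090^4 and lends 81·0.8090^5 ≈ 28.0690 billion.

$28.07 billion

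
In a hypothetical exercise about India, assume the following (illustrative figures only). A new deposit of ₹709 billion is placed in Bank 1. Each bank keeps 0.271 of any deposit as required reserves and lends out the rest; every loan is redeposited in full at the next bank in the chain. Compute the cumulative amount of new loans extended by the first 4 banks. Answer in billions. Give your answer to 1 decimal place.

₹1368.6 billion

Bank i lends (1 − rr)^i of the original deposit: Bank 1 lends 709·0.7290 = 516.8610, Bank 2 lends 709·0.7290² ≈ 376.7917, and so on.
Summing a geometric series: total = 709·[0.7290·(1 − 0.7290^4) / (1 − 0.7290)] ≈ 1368.5763 billion.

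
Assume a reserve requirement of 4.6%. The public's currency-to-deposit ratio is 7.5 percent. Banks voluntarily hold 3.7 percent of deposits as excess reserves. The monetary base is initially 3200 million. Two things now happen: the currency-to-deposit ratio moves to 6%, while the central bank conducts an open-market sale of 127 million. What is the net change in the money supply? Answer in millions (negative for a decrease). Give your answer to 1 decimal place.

1006.7 million

Before: m₁ = (1 + 0.075) / (0.046 + 0.037 + 0.075) ≈ 6.803797, MB₁ = 3200, so M₁ = 6.803797 × 3200 = 21772.1504 million.
After: m₂ = (1 + 0.06) / (0.046 + 0.037 + 0.06) ≈ 7.412587, MB₂ = 3200 − 127 = 3073, so M₂ = 7.412587 × 3073 ≈ 22778.8799 million.
ΔM = M₂ − M₁ = 22778.8799 − 21772.1504 = 1006.7295 million.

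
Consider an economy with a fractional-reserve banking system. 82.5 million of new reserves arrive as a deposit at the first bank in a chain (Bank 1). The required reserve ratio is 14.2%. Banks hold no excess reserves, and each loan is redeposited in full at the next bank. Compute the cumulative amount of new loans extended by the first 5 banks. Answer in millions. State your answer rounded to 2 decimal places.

Bank i lends (1 − rr)^i of the original deposit: Bank 1 lends 82.5·0.8580 = 70.7850, Bank 2 lends 82.5·0.8580² ≈ 60.7335, and so on.
Summing a geometric series: total = 82.5·[0.8580·(1 − 0.8580^5) / (1 − 0.8580)] ≈ 266.6988 million.

266.70 million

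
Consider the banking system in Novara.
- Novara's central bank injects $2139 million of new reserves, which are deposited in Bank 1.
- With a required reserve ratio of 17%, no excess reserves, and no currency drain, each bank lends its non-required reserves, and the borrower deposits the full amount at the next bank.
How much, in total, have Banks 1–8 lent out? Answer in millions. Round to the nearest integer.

$8091 million

Bank i lends (1 − rr)^i of the original deposit: Bank 1 lends 2139·0.8300 = 1775.3700, Bank 2 lends 2139·0.8300² = 1473.5571, and so on.
Summing a geometric series: total = 2139·[0.8300·(1 − 0.8300^8) / (1 − 0.8300)] ≈ 8091.2047 million.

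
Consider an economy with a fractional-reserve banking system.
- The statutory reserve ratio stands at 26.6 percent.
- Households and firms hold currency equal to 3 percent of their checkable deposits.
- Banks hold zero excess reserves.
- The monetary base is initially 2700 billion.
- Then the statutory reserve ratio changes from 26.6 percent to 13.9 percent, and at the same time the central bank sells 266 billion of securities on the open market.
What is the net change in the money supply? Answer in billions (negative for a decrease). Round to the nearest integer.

5439 billion

Before: m₁ = (1 + 0.03) / (0.266 + 0.03) ≈ 3.47973, MB₁ = 2700, so M₁ = 3.47973 × 2700 = 9395.271 billion.
After: m₂ = (1 + 0.03) / (0.139 + 0.03) ≈ 6.09467, MB₂ = 2700 − 266 = 2434, so M₂ = 6.09467 × 2434 ≈ 14834.4268 billion.
ΔM = M₂ − M₁ = 14834.4268 − 9395.271 = 5439.1558 billion.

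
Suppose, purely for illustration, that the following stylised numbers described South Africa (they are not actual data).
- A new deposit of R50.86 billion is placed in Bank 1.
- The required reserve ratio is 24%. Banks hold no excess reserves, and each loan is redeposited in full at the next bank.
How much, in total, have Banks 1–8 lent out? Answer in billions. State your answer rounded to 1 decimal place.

R143.1 billion

Bank i lends (1 − rr)^i of the original deposit: Bank 1 lends 50.86·0.7600 = 38.6536, Bank 2 lends 50.86·0.7600² ≈ 29.3767, and so on.
Summing a geometric series: total = 50.86·[0.7600·(1 − 0.7600^8) / (1 − 0.7600)] ≈ 143.1305 billion.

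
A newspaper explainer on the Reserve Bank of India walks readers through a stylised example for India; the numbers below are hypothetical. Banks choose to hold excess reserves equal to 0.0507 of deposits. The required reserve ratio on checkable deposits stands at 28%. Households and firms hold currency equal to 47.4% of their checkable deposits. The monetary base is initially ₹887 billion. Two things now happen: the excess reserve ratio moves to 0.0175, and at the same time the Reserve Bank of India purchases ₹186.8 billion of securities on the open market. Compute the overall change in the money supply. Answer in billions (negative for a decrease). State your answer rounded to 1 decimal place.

₹426.8 billion

Before: m₁ = (1 + 0.474) / (0.28 + 0.0507 + 0.474) ≈ 1.831739, MB₁ = 887, so M₁ = 1.831739 × 887 ≈ 1624.7525 billion.
After: m₂ = (1 + 0.474) / (0.28 + 0.0175 + 0.474) ≈ 1.910564, MB₂ = 887 + 186.8 = 1073.8, so M₂ = 1.910564 × 1073.8 ≈ 2051.5636 billion.
ΔM = M₂ − M₁ = 2051.5636 − 1624.7525 = 426.8111 billion.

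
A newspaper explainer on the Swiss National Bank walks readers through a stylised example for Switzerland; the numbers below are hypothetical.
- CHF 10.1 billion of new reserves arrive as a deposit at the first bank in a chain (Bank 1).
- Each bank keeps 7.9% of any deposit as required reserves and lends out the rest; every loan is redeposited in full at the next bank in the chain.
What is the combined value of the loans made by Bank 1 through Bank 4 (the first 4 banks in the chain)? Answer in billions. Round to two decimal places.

CHF 33.03 billion

Bank i lends (1 − rr)^i of the original deposit: Bank 1 lends 10.1·0.9210 = 9.3021, Bank 2 lends 10.1·0.9210² ≈ 8.5672, and so on.
Summing a geometric series: total = 10.1·[0.9210·(1 − 0.9210^4) / (1 − 0.9210)] ≈ 33.0268 billion.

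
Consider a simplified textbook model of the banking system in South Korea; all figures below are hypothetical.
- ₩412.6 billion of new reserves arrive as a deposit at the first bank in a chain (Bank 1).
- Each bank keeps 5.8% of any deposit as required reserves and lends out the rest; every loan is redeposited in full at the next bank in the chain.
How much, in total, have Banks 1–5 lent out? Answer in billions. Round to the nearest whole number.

₩1731 billion

Bank i lends (1 − rr)^i of the original deposit: Bank 1 lends 412.6·0.9420 = 388.6692, Bank 2 lends 412.6·0.9420² ≈ 366.1264, and so on.
Summing a geometric series: total = 412.6·[0.9420·(1 − 0.9420^5) / (1 − 0.9420)] ≈ 1730.6179 billion.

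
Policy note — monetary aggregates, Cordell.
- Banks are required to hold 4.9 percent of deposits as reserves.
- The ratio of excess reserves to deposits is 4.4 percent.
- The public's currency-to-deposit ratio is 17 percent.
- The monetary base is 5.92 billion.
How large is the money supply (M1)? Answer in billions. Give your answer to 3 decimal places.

The money multiplier is m = (1 + c) / (rr + e + c) = (1 + 0.17) / (0.049 + 0.044 + 0.17) ≈ 4.44867.
So M = m × MB = 4.44867 × 5.92 ≈ 26.3361 billion.

26.336 billion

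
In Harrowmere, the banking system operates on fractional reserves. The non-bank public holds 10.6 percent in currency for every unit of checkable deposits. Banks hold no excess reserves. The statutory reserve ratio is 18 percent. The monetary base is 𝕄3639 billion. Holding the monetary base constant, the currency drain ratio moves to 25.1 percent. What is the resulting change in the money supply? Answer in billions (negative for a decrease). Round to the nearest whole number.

-3510 billion

Initially m₁ = (1 + 0.106) / (0.18 + 0.106) ≈ 3.86713, so M₁ = 3.86713 × 3639 ≈ 14072.4861 billion.
After the change m₂ = (1 + 0.251) / (0.18 + 0.251) ≈ 2.90255, so M₂ = 2.90255 × 3639 ≈ 10562.3795 billion.
ΔM = M₂ − M₁ = 10562.3795 − 14072.4861 = -3510.1066 billion.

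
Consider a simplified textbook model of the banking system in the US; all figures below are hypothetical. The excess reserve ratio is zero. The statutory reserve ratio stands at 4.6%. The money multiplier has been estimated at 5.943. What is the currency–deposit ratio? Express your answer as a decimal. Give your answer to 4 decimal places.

Using m = 5.943. From m = (1 + c)/(c + rr + e), rearranging gives 1 + c = m·(c + rr + e), so c·(1 − m) = m·(rr + e) − 1.
Hence c = [m·(rr + e) − 1]/(1 − m) = [5.943 × (0.046 + 0) − 1] / (1 − 5.943) ≈ 0.147000.

0.1470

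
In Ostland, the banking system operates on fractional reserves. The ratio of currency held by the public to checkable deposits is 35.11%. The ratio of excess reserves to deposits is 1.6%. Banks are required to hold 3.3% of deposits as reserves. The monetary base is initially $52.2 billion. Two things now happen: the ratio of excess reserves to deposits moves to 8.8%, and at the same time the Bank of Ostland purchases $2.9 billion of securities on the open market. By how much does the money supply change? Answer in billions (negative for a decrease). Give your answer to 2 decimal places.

-18.58 billion

Before: m₁ = (1 + 0.3511) / (0.033 + 0.016 + 0.3511) ≈ 3.37691, MB₁ = 52.2, so M₁ = 3.37691 × 52.2 ≈ 176.2747 billion.
After: m₂ = (1 + 0.3511) / (0.033 + 0.088 + 0.3511) ≈ 2.86189, MB₂ = 52.2 + 2.9 = 55.1, so M₂ = 2.86189 × 55.1 ≈ 157.6901 billion.
ΔM = M₂ − M₁ = 157.6901 − 176.2747 = -18.5846 billion.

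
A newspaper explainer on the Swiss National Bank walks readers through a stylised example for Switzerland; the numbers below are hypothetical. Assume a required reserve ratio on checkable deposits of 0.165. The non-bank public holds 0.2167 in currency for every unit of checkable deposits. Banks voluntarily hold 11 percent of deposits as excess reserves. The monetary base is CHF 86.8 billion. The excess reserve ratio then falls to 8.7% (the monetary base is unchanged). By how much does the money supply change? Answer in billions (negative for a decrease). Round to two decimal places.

CHF 10.54 billion

Initially m₁ = (1 + 0.2167) / (0.165 + 0.11 + 0.2167) ≈ 2.47448, so M₁ = 2.47448 × 86.8 ≈ 214.7849 billion.
After the change m₂ = (1 + 0.2167) / (0.165 + 0.087 + 0.2167) ≈ 2.59590, so M₂ = 2.59590 × 86.8 ≈ 225.3241 billion.
ΔM = M₂ − M₁ = 225.3241 − 214.7849 = 10.5392 billion.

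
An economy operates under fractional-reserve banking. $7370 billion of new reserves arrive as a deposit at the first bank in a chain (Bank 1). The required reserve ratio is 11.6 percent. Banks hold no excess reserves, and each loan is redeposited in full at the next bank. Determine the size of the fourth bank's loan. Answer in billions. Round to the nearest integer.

Each bank lends a fraction (1 − rr) = 0.8840 of the deposit it receives, so Bank 4 receives 7370·0.8840^3 and lends 7370·0.8840^4 ≈ 4500.6635 billion.

$4501 billion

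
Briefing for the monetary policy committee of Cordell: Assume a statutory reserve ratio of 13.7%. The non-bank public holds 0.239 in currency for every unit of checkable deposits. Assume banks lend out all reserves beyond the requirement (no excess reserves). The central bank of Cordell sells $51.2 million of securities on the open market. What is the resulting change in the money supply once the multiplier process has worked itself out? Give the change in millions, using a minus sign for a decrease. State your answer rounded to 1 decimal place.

The money multiplier is m = (1 + c) / (rr + c) = (1 + 0.239) / (0.137 + 0.239) ≈ 3.2952.
The sale removes 51.2 million of base, so ΔM = m × ΔMB = 3.2952 × (−51.2) ≈ -168.7142 million.

-168.7 million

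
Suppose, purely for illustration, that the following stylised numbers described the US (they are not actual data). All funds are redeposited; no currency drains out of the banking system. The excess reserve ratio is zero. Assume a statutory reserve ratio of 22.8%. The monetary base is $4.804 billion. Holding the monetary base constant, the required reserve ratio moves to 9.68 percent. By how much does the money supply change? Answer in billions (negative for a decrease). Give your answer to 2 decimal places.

$28.56 billion

Initially m₁ = 1 / (0.228) ≈ 4.3860, so M₁ = 4.3860 × 4.804 ≈ 21.0703 billion.
After the change m₂ = 1 / (0.0968) ≈ 10.3306, so M₂ = 10.3306 × 4.804 ≈ 49.6282 billion.
ΔM = M₂ − M₁ = 49.6282 − 21.0703 = 28.5579 billion.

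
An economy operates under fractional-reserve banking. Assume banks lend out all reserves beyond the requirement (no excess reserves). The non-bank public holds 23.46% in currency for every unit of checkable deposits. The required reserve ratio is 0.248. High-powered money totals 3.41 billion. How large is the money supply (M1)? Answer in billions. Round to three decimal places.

8.724 billion

The money multiplier is m = (1 + c) / (rr + c) = (1 + 0.2346) / (0.248 + 0.2346) ≈ 2.55823.
So M = m × MB = 2.55823 × 3.41 ≈ 8.7236 billion.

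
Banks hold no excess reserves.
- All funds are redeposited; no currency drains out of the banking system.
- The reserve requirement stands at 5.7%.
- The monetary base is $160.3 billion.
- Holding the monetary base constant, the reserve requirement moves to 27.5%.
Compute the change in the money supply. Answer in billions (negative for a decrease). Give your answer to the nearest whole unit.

-2229 billion

Initially m₁ = 1 / (0.057) ≈ 17.5439, so M₁ = 17.5439 × 160.3 ≈ 2812.2872 billion.
After the change m₂ = 1 / (0.275) ≈ 3.6364, so M₂ = 3.6364 × 160.3 ≈ 582.9149 billion.
ΔM = M₂ − M₁ = 582.9149 − 2812.2872 = -2229.3723 billion.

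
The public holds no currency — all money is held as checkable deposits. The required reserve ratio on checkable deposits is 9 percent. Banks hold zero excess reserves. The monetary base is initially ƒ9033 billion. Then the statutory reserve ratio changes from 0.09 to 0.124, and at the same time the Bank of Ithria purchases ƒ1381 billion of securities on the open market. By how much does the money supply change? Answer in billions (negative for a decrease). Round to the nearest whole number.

-16383 billion

Before: m₁ = 1 / (0.09) ≈ 11.111111, MB₁ = 9033, so M₁ = 11.111111 × 9033 ≈ 100366.6657 billion.
After: m₂ = 1 / (0.124) ≈ 8.064516, MB₂ = 9033 + 1381 = 10414, so M₂ = 8.064516 × 10414 ≈ 83983.8696 billion.
ΔM = M₂ − M₁ = 83983.8696 − 100366.6657 = -16382.7961 billion.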